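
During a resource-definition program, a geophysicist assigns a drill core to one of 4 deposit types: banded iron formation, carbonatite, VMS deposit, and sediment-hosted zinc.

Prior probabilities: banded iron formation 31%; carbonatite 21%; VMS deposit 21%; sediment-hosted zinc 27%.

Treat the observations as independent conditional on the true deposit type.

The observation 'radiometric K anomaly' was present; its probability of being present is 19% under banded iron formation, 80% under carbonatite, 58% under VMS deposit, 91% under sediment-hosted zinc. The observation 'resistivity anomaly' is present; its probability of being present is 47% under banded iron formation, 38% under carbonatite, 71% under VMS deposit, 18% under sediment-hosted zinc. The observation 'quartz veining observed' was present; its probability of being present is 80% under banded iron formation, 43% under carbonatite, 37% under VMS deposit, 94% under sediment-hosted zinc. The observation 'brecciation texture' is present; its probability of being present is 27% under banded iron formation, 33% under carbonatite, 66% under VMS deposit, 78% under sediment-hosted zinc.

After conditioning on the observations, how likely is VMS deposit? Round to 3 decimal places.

0.308

For each hypothesis, the unnormalized posterior weight is prior × product of the observation likelihoods:
  banded iron formation: 0.31 × 0.19 × 0.47 × 0.80 × 0.27 = 0.0059795
  carbonatite: 0.21 × 0.80 × 0.38 × 0.43 × 0.33 = 0.0090589
  VMS deposit: 0.21 × 0.58 × 0.71 × 0.37 × 0.66 = 0.021118
  sediment-hosted zinc: 0.27 × 0.91 × 0.18 × 0.94 × 0.78 = 0.032427
Marginal likelihood of the evidence = 0.068583.
P(VMS deposit | evidence) = 0.021118 / 0.068583 ≈ 0.308.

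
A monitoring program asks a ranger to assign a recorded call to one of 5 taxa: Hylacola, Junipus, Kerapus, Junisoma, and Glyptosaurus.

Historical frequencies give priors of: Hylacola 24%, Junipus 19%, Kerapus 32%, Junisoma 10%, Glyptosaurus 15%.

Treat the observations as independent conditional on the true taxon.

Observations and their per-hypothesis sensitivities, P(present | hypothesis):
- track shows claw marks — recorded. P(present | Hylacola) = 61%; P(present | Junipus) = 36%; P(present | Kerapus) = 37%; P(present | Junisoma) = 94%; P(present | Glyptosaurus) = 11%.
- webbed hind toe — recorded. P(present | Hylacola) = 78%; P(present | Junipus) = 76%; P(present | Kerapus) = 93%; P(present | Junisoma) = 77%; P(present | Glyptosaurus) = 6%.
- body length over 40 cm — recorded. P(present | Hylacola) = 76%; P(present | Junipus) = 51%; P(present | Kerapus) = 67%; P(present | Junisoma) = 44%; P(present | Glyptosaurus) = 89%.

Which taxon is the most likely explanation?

Hylacola

By Bayes' rule with conditional independence, the unnormalized weight for each hypothesis is prior × ∏ likelihoods:
  Hylacola: 0.24 × 0.61 × 0.78 × 0.76 = 0.086786
  Junipus: 0.19 × 0.36 × 0.76 × 0.51 = 0.026512
  Kerapus: 0.32 × 0.37 × 0.93 × 0.67 = 0.073775
  Junisoma: 0.10 × 0.94 × 0.77 × 0.44 = 0.031847
  Glyptosaurus: 0.15 × 0.11 × 0.06 × 0.89 = 0.0008811
Normalizing constant Z = 0.086786 + 0.026512 + 0.073775 + 0.031847 + 0.0008811 = 0.2198.
P(Hylacola | evidence) ≈ 0.086786 / 0.2198 ≈ 0.395
P(Junipus | evidence) ≈ 0.026512 / 0.2198 ≈ 0.121
P(Kerapus | evidence) ≈ 0.073775 / 0.2198 ≈ 0.336
P(Junisoma | evidence) ≈ 0.031847 / 0.2198 ≈ 0.145
P(Glyptosaurus | evidence) ≈ 0.0008811 / 0.2198 ≈ 0.004
The largest is 0.395, so Hylacola is most probable.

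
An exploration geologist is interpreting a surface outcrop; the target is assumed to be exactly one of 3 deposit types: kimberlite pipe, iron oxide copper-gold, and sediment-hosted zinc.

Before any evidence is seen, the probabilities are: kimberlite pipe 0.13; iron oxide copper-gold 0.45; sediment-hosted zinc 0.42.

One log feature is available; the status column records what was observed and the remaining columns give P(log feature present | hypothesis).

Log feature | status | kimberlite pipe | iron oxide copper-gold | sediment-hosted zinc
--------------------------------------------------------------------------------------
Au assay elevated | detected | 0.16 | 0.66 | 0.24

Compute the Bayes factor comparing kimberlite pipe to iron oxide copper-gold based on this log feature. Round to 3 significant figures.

Likelihood of this log feature under each hypothesis:
  kimberlite pipe: 0.16
  iron oxide copper-gold: 0.66
Bayes factor = 0.16 / 0.66 ≈ 0.242

0.242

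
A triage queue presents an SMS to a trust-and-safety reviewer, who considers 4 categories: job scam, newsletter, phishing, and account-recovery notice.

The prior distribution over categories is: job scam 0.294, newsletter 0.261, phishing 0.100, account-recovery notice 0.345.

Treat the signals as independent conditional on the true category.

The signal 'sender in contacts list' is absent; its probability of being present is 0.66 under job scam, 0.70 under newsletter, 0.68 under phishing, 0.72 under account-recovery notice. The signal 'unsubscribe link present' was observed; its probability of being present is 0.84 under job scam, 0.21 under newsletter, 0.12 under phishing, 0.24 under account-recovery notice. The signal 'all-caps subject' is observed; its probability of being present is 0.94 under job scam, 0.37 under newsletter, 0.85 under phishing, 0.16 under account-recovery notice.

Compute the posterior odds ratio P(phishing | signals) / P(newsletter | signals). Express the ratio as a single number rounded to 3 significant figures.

Unnormalized posterior weight (prior times the signal likelihoods) for each of the two hypotheses (using 1 − P(present | H) for each absent signal):
  phishing: 0.100 × (1 − 0.68) × 0.12 × 0.85 = 0.003264
  newsletter: 0.261 × (1 − 0.70) × 0.21 × 0.37 = 0.0060839
Odds(phishing : newsletter) = 0.003264 / 0.0060839 ≈ 0.536.

0.536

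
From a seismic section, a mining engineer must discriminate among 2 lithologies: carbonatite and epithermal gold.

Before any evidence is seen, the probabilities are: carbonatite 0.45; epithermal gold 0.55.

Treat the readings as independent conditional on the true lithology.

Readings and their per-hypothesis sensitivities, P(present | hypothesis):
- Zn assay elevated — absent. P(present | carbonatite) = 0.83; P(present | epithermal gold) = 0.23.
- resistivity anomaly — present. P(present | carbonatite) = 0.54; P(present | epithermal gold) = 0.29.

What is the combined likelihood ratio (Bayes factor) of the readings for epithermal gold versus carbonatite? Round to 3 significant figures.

Take the product of per-reading likelihoods under each hypothesis (using 1 − P(present | H) for each absent reading), then divide.
  epithermal gold: (1 − 0.23) × 0.29 = 0.2233
  carbonatite: (1 − 0.83) × 0.54 = 0.0918
Bayes factor = 0.2233 / 0.0918 ≈ 2.43

2.43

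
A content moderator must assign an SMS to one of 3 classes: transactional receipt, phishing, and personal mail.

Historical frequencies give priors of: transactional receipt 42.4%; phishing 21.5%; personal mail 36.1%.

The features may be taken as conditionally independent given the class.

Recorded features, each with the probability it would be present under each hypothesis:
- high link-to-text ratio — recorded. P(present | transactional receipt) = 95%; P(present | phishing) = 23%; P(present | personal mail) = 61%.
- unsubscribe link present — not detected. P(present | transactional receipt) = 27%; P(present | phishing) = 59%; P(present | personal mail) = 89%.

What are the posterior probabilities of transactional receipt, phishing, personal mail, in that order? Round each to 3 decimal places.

By Bayes' rule with conditional independence, the unnormalized weight for each hypothesis is prior × ∏ likelihoods (using 1 − P(present | H) for each absent feature):
  transactional receipt: 0.424 × 0.95 × (1 − 0.27) = 0.29404
  phishing: 0.215 × 0.23 × (1 − 0.59) = 0.020275
  personal mail: 0.361 × 0.61 × (1 − 0.89) = 0.024223
The unnormalized weights sum to 0.33854.
P(transactional receipt | evidence) = 0.29404 / 0.33854 ≈ 0.869
P(phishing | evidence) = 0.020275 / 0.33854 ≈ 0.060
P(personal mail | evidence) = 0.024223 / 0.33854 ≈ 0.072

0.869, 0.060, 0.072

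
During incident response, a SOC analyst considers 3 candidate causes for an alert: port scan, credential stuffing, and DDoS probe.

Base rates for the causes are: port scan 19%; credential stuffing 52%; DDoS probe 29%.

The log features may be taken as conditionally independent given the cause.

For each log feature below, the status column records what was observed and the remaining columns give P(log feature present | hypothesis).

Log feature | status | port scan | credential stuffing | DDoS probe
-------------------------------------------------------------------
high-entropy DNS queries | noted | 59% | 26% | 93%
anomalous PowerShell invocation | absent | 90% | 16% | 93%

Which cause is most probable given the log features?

credential stuffing

By Bayes' rule with conditional independence, the unnormalized weight for each hypothesis is prior × ∏ likelihoods (using 1 − P(present | H) for each absent log feature):
  port scan: 0.19 × 0.59 × (1 − 0.90) = 0.01121
  credential stuffing: 0.52 × 0.26 × (1 − 0.16) = 0.11357
  DDoS probe: 0.29 × 0.93 × (1 − 0.93) = 0.018879
Normalizing constant Z = 0.01121 + 0.11357 + 0.018879 = 0.14366.
P(port scan | evidence) ≈ 0.01121 / 0.14366 ≈ 0.078
P(credential stuffing | evidence) ≈ 0.11357 / 0.14366 ≈ 0.791
P(DDoS probe | evidence) ≈ 0.018879 / 0.14366 ≈ 0.131
The largest is 0.791, so credential stuffing is most probable.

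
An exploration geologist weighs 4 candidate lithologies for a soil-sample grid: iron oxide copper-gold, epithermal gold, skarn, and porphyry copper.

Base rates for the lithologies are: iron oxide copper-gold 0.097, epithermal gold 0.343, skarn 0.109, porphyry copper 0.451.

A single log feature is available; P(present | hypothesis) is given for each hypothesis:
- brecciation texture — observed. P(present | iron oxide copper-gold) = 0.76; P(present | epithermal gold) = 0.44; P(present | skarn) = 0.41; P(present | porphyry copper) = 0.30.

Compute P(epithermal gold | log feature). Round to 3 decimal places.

For each hypothesis, the unnormalized posterior weight is prior × likelihood:
  iron oxide copper-gold: 0.097 × 0.76 = 0.07372
  epithermal gold: 0.343 × 0.44 = 0.15092
  skarn: 0.109 × 0.41 = 0.04469
  porphyry copper: 0.451 × 0.30 = 0.1353
The unnormalized weights sum to 0.40463.
P(epithermal gold | evidence) = 0.15092 / 0.40463 ≈ 0.373.

0.373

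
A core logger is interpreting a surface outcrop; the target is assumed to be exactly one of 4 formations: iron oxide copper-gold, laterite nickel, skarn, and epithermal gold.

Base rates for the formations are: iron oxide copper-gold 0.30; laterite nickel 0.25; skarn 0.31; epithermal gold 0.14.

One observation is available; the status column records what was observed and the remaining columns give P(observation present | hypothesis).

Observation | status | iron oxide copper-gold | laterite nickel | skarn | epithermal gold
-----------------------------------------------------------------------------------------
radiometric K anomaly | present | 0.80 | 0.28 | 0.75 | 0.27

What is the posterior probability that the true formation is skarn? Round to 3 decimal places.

0.401

Multiply each prior by the likelihood of the observation:
  iron oxide copper-gold: 0.30 × 0.80 = 0.24
  laterite nickel: 0.25 × 0.28 = 0.07
  skarn: 0.31 × 0.75 = 0.2325
  epithermal gold: 0.14 × 0.27 = 0.0378
Marginal likelihood of the evidence = 0.5803.
P(skarn | evidence) = 0.2325 / 0.5803 ≈ 0.401.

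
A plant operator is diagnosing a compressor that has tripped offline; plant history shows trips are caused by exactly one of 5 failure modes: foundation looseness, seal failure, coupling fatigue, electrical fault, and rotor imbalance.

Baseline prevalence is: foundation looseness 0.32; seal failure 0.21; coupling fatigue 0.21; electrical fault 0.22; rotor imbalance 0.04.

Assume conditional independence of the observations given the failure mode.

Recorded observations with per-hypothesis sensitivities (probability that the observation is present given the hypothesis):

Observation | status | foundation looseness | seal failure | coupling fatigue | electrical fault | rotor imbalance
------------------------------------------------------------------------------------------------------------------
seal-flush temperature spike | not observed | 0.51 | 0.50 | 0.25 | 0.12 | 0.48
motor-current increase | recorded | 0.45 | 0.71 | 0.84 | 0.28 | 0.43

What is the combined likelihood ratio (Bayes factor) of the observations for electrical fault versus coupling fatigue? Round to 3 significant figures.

0.391

Take the product of per-observation likelihoods under each hypothesis (using 1 − P(present | H) for each absent observation), then divide.
  electrical fault: (1 − 0.12) × 0.28 = 0.2464
  coupling fatigue: (1 − 0.25) × 0.84 = 0.63
Bayes factor = 0.2464 / 0.63 ≈ 0.391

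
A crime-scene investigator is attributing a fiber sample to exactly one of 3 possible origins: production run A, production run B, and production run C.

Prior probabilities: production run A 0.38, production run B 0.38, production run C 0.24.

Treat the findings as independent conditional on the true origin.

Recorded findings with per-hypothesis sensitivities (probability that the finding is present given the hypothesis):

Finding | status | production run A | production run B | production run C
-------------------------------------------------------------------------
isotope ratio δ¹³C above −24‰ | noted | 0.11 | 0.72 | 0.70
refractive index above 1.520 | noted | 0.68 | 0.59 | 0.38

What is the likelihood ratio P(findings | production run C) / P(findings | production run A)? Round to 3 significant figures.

The Bayes factor is the ratio of the joint likelihoods of the evidence pattern under the two hypotheses.
  production run C: 0.70 × 0.38 = 0.266
  production run A: 0.11 × 0.68 = 0.0748
Bayes factor = 0.266 / 0.0748 ≈ 3.56

3.56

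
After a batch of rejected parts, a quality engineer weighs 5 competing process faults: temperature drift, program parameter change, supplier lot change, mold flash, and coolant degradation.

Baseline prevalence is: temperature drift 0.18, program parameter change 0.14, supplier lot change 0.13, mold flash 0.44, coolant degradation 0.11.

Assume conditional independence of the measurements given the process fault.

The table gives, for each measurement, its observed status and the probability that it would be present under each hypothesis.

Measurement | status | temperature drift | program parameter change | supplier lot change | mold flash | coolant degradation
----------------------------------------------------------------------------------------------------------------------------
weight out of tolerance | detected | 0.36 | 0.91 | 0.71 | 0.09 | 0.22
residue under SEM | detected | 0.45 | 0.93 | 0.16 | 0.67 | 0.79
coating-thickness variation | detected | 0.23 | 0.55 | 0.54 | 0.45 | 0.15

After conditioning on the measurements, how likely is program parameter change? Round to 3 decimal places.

Multiply each prior by the joint likelihood of the measurement pattern:
  temperature drift: 0.18 × 0.36 × 0.45 × 0.23 = 0.0067068
  program parameter change: 0.14 × 0.91 × 0.93 × 0.55 = 0.065165
  supplier lot change: 0.13 × 0.71 × 0.16 × 0.54 = 0.0079747
  mold flash: 0.44 × 0.09 × 0.67 × 0.45 = 0.011939
  coolant degradation: 0.11 × 0.22 × 0.79 × 0.15 = 0.0028677
Marginal likelihood of the evidence = 0.094654.
P(program parameter change | evidence) = 0.065165 / 0.094654 ≈ 0.688.

0.688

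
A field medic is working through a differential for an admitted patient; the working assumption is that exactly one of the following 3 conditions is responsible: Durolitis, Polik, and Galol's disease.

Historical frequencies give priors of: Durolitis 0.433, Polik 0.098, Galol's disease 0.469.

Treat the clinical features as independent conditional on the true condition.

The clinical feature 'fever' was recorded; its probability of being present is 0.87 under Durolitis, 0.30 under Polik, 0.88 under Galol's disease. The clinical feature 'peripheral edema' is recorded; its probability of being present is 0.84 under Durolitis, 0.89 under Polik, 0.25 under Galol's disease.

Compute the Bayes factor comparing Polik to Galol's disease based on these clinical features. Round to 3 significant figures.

1.21

The Bayes factor is the ratio of the joint likelihoods of the clinical feature pattern under the two hypotheses.
  Polik: 0.30 × 0.89 = 0.267
  Galol's disease: 0.88 × 0.25 = 0.22
Bayes factor = 0.267 / 0.22 ≈ 1.21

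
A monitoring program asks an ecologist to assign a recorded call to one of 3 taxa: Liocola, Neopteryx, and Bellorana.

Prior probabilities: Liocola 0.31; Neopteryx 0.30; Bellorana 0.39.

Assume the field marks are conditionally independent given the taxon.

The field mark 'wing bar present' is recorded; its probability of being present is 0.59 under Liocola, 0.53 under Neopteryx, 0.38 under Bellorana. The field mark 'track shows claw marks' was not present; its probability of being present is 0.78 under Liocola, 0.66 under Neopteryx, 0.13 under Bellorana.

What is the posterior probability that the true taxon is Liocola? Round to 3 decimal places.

0.180

Multiply each prior by the joint likelihood of the field mark pattern (using 1 − P(present | H) for each absent field mark):
  Liocola: 0.31 × 0.59 × (1 − 0.78) = 0.040238
  Neopteryx: 0.30 × 0.53 × (1 − 0.66) = 0.05406
  Bellorana: 0.39 × 0.38 × (1 − 0.13) = 0.12893
Normalizing constant Z = 0.040238 + 0.05406 + 0.12893 = 0.22323.
P(Liocola | evidence) = 0.040238 / 0.22323 ≈ 0.180.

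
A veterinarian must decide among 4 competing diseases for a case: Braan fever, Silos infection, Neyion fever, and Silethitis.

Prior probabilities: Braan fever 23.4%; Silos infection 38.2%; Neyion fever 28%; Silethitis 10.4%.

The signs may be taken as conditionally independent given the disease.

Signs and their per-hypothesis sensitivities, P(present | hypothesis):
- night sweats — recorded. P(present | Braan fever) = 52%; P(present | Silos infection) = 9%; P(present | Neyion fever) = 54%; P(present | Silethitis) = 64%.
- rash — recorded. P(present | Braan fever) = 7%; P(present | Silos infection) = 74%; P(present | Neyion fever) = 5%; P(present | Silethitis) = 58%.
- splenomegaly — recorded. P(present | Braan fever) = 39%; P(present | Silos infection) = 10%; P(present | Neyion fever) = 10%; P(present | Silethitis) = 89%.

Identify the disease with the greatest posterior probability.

For each hypothesis, the unnormalized posterior weight is prior × product of the sign likelihoods:
  Braan fever: 0.234 × 0.52 × 0.07 × 0.39 = 0.0033219
  Silos infection: 0.382 × 0.09 × 0.74 × 0.10 = 0.0025441
  Neyion fever: 0.280 × 0.54 × 0.05 × 0.10 = 0.000756
  Silethitis: 0.104 × 0.64 × 0.58 × 0.89 = 0.034358
Normalizing constant Z = 0.0033219 + 0.0025441 + 0.000756 + 0.034358 = 0.04098.
P(Braan fever | evidence) ≈ 0.0033219 / 0.04098 ≈ 0.081
P(Silos infection | evidence) ≈ 0.0025441 / 0.04098 ≈ 0.062
P(Neyion fever | evidence) ≈ 0.000756 / 0.04098 ≈ 0.018
P(Silethitis | evidence) ≈ 0.034358 / 0.04098 ≈ 0.838
The largest is 0.838, so Silethitis is most probable.

Silethitis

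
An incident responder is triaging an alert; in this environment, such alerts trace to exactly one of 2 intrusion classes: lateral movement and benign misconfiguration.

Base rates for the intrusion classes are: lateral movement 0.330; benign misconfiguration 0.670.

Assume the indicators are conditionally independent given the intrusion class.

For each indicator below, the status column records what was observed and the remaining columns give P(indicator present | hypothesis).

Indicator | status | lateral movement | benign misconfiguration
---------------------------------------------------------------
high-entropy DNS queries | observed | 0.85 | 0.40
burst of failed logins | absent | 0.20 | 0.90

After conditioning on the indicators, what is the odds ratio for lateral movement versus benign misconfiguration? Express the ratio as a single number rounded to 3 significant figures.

Posterior odds equal prior odds times the likelihood ratio; only the two competing hypotheses matter (using 1 − P(present | H) for each absent indicator).
  lateral movement: 0.330 × 0.85 × (1 − 0.20) = 0.2244
  benign misconfiguration: 0.670 × 0.40 × (1 − 0.90) = 0.0268
Posterior odds = 0.2244 / 0.0268 ≈ 8.37.

8.37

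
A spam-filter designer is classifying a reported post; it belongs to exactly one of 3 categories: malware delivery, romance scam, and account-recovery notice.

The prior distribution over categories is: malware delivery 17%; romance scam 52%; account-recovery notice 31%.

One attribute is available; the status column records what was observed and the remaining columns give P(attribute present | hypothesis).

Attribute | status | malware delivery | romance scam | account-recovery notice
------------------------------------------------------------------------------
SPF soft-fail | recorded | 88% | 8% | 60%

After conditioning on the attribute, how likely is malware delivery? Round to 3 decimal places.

0.397

By Bayes' rule, the unnormalized weight for each hypothesis is prior × likelihood:
  malware delivery: 0.17 × 0.88 = 0.1496
  romance scam: 0.52 × 0.08 = 0.0416
  account-recovery notice: 0.31 × 0.60 = 0.186
Marginal likelihood of the evidence = 0.3772.
P(malware delivery | evidence) = 0.1496 / 0.3772 ≈ 0.397.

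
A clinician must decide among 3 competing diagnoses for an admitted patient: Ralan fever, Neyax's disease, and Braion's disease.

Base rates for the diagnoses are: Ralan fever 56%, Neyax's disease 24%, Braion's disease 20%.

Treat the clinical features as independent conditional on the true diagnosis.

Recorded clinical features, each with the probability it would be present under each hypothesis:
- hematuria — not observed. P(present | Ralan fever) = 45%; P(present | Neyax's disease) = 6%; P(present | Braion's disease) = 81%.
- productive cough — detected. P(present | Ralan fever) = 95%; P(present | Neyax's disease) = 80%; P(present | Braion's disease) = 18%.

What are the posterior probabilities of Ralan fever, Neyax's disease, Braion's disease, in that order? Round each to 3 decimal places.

By Bayes' rule with conditional independence, the unnormalized weight for each hypothesis is prior × ∏ likelihoods (using 1 − P(present | H) for each absent clinical feature):
  Ralan fever: 0.56 × (1 − 0.45) × 0.95 = 0.2926
  Neyax's disease: 0.24 × (1 − 0.06) × 0.80 = 0.18048
  Braion's disease: 0.20 × (1 − 0.81) × 0.18 = 0.00684
Marginal likelihood of the evidence = 0.47992.
P(Ralan fever | evidence) = 0.2926 / 0.47992 ≈ 0.610
P(Neyax's disease | evidence) = 0.18048 / 0.47992 ≈ 0.376
P(Braion's disease | evidence) = 0.00684 / 0.47992 ≈ 0.014

0.610, 0.376, 0.014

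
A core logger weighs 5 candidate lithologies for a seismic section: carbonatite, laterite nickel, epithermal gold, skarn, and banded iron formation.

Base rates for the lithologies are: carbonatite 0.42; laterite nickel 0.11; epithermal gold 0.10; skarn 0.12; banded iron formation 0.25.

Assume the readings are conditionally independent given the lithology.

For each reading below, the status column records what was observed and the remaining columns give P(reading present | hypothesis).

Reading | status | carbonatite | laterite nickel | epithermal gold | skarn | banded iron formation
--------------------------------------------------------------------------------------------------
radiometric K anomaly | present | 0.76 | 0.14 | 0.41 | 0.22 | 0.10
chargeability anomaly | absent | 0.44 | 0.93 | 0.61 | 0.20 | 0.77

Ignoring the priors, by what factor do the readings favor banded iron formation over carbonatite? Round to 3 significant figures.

The Bayes factor is the ratio of the joint likelihoods of the reading pattern under the two hypotheses (using 1 − P(present | H) for each absent reading).
  banded iron formation: 0.10 × (1 − 0.77) = 0.023
  carbonatite: 0.76 × (1 − 0.44) = 0.4256
Bayes factor = 0.023 / 0.4256 ≈ 0.0540

0.0540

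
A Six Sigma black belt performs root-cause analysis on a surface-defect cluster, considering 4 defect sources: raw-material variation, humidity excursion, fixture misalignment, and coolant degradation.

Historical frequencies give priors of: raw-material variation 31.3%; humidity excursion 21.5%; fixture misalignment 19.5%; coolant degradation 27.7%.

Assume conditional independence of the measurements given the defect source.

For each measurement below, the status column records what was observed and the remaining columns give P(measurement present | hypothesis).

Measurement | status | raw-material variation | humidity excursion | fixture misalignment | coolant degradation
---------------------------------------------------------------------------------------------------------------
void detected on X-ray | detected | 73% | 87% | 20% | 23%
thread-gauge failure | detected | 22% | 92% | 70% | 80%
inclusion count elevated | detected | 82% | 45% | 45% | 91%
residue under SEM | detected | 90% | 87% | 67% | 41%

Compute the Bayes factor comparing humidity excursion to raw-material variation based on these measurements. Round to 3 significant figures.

Joint likelihood of the measurement pattern under each hypothesis:
  humidity excursion: 0.87 × 0.92 × 0.45 × 0.87 = 0.31336
  raw-material variation: 0.73 × 0.22 × 0.82 × 0.90 = 0.11852
Bayes factor = 0.31336 / 0.11852 ≈ 2.64

2.64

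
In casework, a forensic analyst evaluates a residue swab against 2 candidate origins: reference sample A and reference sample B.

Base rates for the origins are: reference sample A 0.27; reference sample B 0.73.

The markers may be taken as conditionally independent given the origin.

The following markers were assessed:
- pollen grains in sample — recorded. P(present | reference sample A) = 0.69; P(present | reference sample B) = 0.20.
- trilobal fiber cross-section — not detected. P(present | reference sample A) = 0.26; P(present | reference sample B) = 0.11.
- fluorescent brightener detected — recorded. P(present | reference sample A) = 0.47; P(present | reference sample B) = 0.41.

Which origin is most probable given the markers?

For each hypothesis, the unnormalized posterior weight is prior × product of the marker likelihoods (using 1 − P(present | H) for each absent marker):
  reference sample A: 0.27 × 0.69 × (1 − 0.26) × 0.47 = 0.064795
  reference sample B: 0.73 × 0.20 × (1 − 0.11) × 0.41 = 0.053275
Normalizing constant Z = 0.064795 + 0.053275 = 0.11807.
P(reference sample A | evidence) ≈ 0.064795 / 0.11807 ≈ 0.549
P(reference sample B | evidence) ≈ 0.053275 / 0.11807 ≈ 0.451
The largest is 0.549, so reference sample A is most probable.

reference sample A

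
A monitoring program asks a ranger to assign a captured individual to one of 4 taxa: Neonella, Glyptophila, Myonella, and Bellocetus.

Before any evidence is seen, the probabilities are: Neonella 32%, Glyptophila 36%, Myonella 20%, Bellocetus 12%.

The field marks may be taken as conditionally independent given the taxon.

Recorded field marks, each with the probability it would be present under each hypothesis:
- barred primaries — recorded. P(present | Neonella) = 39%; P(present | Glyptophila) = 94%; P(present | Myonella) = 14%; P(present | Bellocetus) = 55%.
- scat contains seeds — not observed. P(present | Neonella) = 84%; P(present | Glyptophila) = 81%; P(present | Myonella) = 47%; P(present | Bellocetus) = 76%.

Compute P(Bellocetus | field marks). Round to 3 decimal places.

For each hypothesis, the unnormalized posterior weight is prior × product of the field mark likelihoods (using 1 − P(present | H) for each absent field mark):
  Neonella: 0.32 × 0.39 × (1 − 0.84) = 0.019968
  Glyptophila: 0.36 × 0.94 × (1 − 0.81) = 0.064296
  Myonella: 0.20 × 0.14 × (1 − 0.47) = 0.01484
  Bellocetus: 0.12 × 0.55 × (1 − 0.76) = 0.01584
Marginal likelihood of the evidence = 0.11494.
P(Bellocetus | evidence) = 0.01584 / 0.11494 ≈ 0.138.

0.138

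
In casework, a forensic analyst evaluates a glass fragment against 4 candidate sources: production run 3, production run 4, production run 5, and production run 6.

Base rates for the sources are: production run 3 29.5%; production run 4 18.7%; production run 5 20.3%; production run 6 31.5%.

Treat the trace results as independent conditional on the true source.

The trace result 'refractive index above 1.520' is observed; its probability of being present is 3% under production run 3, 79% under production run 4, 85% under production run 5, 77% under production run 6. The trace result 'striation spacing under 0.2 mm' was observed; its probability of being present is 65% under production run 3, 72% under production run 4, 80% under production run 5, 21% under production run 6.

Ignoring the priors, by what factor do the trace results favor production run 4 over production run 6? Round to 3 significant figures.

The Bayes factor is the ratio of the joint likelihoods of the trace result pattern under the two hypotheses.
  production run 4: 0.79 × 0.72 = 0.5688
  production run 6: 0.77 × 0.21 = 0.1617
Bayes factor = 0.5688 / 0.1617 ≈ 3.52

3.52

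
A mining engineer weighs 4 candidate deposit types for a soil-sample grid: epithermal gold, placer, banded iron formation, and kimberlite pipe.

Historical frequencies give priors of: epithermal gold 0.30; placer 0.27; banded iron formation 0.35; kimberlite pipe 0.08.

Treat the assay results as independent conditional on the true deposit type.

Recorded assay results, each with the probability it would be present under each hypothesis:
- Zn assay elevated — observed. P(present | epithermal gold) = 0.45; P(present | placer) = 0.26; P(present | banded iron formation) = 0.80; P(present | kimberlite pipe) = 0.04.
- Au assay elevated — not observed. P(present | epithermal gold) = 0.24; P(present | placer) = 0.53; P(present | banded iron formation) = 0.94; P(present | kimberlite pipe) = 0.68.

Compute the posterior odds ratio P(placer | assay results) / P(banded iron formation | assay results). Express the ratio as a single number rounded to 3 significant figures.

1.96

Posterior odds equal prior odds times the likelihood ratio; only the two competing hypotheses matter (using 1 − P(present | H) for each absent assay result).
  placer: 0.27 × 0.26 × (1 − 0.53) = 0.032994
  banded iron formation: 0.35 × 0.80 × (1 − 0.94) = 0.0168
Odds(placer : banded iron formation) = 0.032994 / 0.0168 ≈ 1.96.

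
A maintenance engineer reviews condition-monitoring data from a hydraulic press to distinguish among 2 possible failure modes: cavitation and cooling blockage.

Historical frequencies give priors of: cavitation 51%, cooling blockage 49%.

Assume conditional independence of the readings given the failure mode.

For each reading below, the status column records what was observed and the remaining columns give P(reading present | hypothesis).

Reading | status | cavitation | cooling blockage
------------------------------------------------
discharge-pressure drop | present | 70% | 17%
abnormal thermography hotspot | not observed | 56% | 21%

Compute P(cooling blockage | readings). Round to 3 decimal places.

0.295

Multiply each prior by the joint likelihood of the reading pattern (using 1 − P(present | H) for each absent reading):
  cavitation: 0.51 × 0.70 × (1 − 0.56) = 0.15708
  cooling blockage: 0.49 × 0.17 × (1 − 0.21) = 0.065807
Normalizing constant Z = 0.15708 + 0.065807 = 0.22289.
P(cooling blockage | evidence) = 0.065807 / 0.22289 ≈ 0.295.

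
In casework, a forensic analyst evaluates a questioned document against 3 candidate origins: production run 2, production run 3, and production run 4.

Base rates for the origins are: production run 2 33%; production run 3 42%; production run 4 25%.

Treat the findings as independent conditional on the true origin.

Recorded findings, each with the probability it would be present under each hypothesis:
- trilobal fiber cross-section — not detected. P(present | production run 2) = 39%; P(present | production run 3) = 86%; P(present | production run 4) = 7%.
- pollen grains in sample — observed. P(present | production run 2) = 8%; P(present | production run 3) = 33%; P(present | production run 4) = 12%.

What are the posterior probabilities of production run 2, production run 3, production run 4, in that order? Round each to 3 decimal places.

Multiply each prior by the joint likelihood of the evidence pattern (using 1 − P(present | H) for each absent finding):
  production run 2: 0.33 × (1 − 0.39) × 0.08 = 0.016104
  production run 3: 0.42 × (1 − 0.86) × 0.33 = 0.019404
  production run 4: 0.25 × (1 − 0.07) × 0.12 = 0.0279
Marginal likelihood of the evidence = 0.063408.
P(production run 2 | evidence) = 0.016104 / 0.063408 ≈ 0.254
P(production run 3 | evidence) = 0.019404 / 0.063408 ≈ 0.306
P(production run 4 | evidence) = 0.0279 / 0.063408 ≈ 0.440

0.254, 0.306, 0.440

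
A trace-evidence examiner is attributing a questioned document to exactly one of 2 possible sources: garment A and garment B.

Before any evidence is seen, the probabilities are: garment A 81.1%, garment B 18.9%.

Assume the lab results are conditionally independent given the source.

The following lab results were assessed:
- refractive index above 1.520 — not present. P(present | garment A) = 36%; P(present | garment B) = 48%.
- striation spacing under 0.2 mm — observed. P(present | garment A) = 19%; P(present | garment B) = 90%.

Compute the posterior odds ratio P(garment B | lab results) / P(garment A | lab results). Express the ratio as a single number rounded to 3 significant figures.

0.897

Unnormalized posterior weight (prior times the lab result likelihoods) for each of the two hypotheses (using 1 − P(present | H) for each absent lab result):
  garment B: 0.189 × (1 − 0.48) × 0.90 = 0.088452
  garment A: 0.811 × (1 − 0.36) × 0.19 = 0.098618
Odds(garment B : garment A) = 0.088452 / 0.098618 ≈ 0.897.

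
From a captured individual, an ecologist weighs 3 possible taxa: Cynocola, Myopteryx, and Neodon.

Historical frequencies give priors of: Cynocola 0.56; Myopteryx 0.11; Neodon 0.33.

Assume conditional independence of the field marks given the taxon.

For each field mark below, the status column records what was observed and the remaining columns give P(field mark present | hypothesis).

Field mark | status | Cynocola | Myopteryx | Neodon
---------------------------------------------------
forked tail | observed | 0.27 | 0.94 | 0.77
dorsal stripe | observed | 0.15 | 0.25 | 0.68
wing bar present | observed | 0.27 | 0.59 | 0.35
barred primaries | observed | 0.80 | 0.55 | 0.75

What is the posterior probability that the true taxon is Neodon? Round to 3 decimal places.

0.773

For each hypothesis, the unnormalized posterior weight is prior × product of the field mark likelihoods:
  Cynocola: 0.56 × 0.27 × 0.15 × 0.27 × 0.80 = 0.0048989
  Myopteryx: 0.11 × 0.94 × 0.25 × 0.59 × 0.55 = 0.0083883
  Neodon: 0.33 × 0.77 × 0.68 × 0.35 × 0.75 = 0.045357
Normalizing constant Z = 0.0048989 + 0.0083883 + 0.045357 = 0.058644.
P(Neodon | evidence) = 0.045357 / 0.058644 ≈ 0.773.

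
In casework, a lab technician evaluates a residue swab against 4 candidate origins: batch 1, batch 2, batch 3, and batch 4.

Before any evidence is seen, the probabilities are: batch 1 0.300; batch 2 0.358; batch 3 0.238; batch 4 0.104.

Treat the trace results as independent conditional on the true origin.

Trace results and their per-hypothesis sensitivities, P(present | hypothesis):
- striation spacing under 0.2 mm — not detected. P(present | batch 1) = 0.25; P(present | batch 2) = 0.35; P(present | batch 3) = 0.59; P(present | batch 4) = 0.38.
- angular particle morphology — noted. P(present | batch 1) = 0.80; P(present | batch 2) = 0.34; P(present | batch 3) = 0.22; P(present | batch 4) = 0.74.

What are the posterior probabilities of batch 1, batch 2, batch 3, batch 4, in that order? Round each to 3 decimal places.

Multiply each prior by the joint likelihood of the trace result pattern (using 1 − P(present | H) for each absent trace result):
  batch 1: 0.300 × (1 − 0.25) × 0.80 = 0.18
  batch 2: 0.358 × (1 − 0.35) × 0.34 = 0.079118
  batch 3: 0.238 × (1 − 0.59) × 0.22 = 0.021468
  batch 4: 0.104 × (1 − 0.38) × 0.74 = 0.047715
Marginal likelihood of the evidence = 0.3283.
P(batch 1 | evidence) = 0.18 / 0.3283 ≈ 0.548
P(batch 2 | evidence) = 0.079118 / 0.3283 ≈ 0.241
P(batch 3 | evidence) = 0.021468 / 0.3283 ≈ 0.065
P(batch 4 | evidence) = 0.047715 / 0.3283 ≈ 0.145

0.548, 0.241, 0.065, 0.145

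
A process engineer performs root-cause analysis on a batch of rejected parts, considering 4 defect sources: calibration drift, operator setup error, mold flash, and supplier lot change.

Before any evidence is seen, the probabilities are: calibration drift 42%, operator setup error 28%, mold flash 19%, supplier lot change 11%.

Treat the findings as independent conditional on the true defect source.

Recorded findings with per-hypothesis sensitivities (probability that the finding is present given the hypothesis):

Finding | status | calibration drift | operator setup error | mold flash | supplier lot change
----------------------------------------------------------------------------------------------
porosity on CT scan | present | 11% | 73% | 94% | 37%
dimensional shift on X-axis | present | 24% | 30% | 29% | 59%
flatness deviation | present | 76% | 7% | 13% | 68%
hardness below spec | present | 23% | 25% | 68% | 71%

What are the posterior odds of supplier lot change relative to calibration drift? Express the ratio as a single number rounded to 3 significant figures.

The normalizing constant cancels in an odds ratio, so compute prior × likelihood for the two hypotheses only:
  supplier lot change: 0.11 × 0.37 × 0.59 × 0.68 × 0.71 = 0.011593
  calibration drift: 0.42 × 0.11 × 0.24 × 0.76 × 0.23 = 0.0019382
Posterior odds = 0.011593 / 0.0019382 ≈ 5.98.

5.98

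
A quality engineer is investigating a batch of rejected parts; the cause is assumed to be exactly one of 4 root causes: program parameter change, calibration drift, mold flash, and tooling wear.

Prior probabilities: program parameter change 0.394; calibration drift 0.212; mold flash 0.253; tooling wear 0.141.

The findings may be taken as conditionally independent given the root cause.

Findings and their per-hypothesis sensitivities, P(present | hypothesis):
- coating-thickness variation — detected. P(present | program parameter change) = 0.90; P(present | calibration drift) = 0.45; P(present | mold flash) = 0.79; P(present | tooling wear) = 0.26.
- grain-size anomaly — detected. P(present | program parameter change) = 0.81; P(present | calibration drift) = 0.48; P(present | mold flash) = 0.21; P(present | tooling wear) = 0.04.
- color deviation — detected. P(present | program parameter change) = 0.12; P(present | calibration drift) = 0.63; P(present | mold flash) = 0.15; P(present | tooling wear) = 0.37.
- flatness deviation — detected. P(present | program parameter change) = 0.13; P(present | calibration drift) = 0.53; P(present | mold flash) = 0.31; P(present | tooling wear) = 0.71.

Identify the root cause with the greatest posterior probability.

calibration drift

For each hypothesis, the unnormalized posterior weight is prior × product of the finding likelihoods:
  program parameter change: 0.394 × 0.90 × 0.81 × 0.12 × 0.13 = 0.0044807
  calibration drift: 0.212 × 0.45 × 0.48 × 0.63 × 0.53 = 0.01529
  mold flash: 0.253 × 0.79 × 0.21 × 0.15 × 0.31 = 0.0019517
  tooling wear: 0.141 × 0.26 × 0.04 × 0.37 × 0.71 = 0.00038522
Marginal likelihood of the evidence = 0.022108.
P(program parameter change | evidence) ≈ 0.0044807 / 0.022108 ≈ 0.203
P(calibration drift | evidence) ≈ 0.01529 / 0.022108 ≈ 0.692
P(mold flash | evidence) ≈ 0.0019517 / 0.022108 ≈ 0.088
P(tooling wear | evidence) ≈ 0.00038522 / 0.022108 ≈ 0.017
The largest is 0.692, so calibration drift is most probable.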